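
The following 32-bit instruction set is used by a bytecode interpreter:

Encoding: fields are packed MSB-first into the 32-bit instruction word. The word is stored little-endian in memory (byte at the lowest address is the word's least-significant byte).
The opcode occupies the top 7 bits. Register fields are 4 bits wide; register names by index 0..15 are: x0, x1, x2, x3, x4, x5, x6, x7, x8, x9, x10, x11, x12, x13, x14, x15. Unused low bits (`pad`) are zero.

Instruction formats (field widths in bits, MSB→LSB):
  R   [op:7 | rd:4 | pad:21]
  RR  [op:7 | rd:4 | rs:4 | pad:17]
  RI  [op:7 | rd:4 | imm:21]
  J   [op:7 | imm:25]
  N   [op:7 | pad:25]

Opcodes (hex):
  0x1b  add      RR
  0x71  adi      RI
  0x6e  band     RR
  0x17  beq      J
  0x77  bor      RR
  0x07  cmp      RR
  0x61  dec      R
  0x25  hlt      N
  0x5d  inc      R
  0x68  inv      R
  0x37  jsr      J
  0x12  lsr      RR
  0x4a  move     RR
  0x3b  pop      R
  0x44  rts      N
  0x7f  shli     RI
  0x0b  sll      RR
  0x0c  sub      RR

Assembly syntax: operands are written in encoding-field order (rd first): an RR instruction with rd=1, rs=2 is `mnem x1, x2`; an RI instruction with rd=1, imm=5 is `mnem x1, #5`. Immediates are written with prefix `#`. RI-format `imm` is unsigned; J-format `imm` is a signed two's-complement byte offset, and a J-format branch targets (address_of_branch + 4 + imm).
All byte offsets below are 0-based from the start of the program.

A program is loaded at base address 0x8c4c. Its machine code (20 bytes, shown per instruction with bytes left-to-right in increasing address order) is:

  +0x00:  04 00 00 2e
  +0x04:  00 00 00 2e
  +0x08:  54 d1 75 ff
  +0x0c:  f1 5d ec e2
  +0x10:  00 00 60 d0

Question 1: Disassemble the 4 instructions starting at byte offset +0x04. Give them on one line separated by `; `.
beq #0; shli x11, #1429844; adi x7, #810481; inv x3

+0x04: 00 00 00 2e ⇒ word 0x2e000000 (little)
  op=0x2e000000>>25=0x17 ⇒ beq (J)
  imm: (w>>0)&0x1ffffff=0x0 → #0
+0x08: 54 d1 75 ff ⇒ word 0xff75d154 (little)
  op=0xff75d154>>25=0x7f ⇒ shli (RI)
  rd: (w>>21)&0xf=0xb → x11
  imm: (w>>0)&0x1fffff=0x15d154 → #1429844
+0x0c: f1 5d ec e2 ⇒ word 0xe2ec5df1 (little)
  op=0xe2ec5df1>>25=0x71 ⇒ adi (RI)
  rd: (w>>21)&0xf=0x7 → x7
  imm: (w>>0)&0x1fffff=0xc5df1 → #810481
+0x10: 00 00 60 d0 ⇒ word 0xd0600000 (little)
  op=0xd0600000>>25=0x68 ⇒ inv (R)
  rd: (w>>21)&0xf=0x3 → x3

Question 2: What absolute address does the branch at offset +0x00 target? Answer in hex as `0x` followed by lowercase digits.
@+00  little-endian(04 00 00 2e) = 0x2e000004
  op=0x2e000004>>25=0x17 ⇒ beq (J)
  imm@[24:0]=0x4 ⇒ #4
  target = base 0x8c4c + off 0x00 + 4 + imm 4 = 0x8c54

0x8c54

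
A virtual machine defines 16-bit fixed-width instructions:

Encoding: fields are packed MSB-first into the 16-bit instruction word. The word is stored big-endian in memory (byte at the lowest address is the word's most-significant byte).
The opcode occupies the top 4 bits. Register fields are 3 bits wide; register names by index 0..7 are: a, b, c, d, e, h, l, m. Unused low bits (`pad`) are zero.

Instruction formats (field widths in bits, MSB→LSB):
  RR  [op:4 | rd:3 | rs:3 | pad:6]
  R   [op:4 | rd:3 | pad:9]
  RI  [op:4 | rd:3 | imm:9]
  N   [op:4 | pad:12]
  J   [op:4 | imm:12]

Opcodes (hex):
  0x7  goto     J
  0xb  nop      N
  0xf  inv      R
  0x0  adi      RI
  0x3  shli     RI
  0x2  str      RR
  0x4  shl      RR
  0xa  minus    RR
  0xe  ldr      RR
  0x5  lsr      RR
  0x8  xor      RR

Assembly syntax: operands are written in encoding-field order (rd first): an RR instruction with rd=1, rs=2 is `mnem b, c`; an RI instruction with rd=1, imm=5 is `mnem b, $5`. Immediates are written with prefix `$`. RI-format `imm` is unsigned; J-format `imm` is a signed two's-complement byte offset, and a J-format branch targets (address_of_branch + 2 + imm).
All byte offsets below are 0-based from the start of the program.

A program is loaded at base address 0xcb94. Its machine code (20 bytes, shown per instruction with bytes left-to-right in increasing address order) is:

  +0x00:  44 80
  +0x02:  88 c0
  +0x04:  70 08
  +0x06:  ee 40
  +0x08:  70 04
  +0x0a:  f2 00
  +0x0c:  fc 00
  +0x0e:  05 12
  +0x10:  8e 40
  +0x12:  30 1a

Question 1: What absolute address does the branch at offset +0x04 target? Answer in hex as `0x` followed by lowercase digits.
0xcba2

+0x04: 70 08 ⇒ word 0x7008 (big)
  top 4b → 0x7 → goto [J]
  [11:0] imm=8 = $8
  target = base 0xcb94 + off 0x04 + 2 + imm 8 = 0xcba2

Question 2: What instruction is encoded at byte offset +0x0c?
inv l

@+0c  big-endian(fc 00) = 0xfc00
  opcode bits[15:12]=0xf: inv/R
  rd: (w>>9)&0x7=0x6 → l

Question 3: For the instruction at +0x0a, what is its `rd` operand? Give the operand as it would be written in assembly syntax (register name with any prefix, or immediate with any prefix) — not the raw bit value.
b

[0a] f2 00 → 0xf200
  op=0xf200>>12=0xf ⇒ inv (R)
  rd: (w>>9)&0x7=0x1 → b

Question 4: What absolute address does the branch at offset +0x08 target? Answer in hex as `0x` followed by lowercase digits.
[08] 70 04 → 0x7004
  top 4b → 0x7 → goto [J]
  imm@[11:0]=0x4 ⇒ $4
  target = base 0xcb94 + off 0x08 + 2 + imm 4 = 0xcba2

0xcba2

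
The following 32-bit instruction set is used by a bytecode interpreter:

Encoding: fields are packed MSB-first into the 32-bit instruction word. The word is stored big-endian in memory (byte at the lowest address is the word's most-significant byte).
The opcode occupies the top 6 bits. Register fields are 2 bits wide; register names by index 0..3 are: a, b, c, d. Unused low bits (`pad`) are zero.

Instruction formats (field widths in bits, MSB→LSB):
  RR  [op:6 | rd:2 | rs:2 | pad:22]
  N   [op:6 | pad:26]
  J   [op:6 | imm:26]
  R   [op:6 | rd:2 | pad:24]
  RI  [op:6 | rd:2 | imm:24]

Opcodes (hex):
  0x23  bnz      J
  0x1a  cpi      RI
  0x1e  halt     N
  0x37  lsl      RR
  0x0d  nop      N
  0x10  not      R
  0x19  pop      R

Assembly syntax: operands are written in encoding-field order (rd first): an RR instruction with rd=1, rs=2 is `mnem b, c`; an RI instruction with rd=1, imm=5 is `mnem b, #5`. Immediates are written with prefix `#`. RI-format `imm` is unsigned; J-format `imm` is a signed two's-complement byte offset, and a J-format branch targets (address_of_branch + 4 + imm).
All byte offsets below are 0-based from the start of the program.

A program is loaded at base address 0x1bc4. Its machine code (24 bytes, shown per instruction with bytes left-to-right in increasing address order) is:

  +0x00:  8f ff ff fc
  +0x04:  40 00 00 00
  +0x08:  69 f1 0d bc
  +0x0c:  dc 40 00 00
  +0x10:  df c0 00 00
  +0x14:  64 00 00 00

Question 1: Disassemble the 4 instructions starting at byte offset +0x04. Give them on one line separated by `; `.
off 0x04: read 40 00 00 00 as big → 0x40000000
  opcode bits[31:26]=0x10: not/R
  rd: (w>>24)&0x3=0x0 → a
off 0x08: read 69 f1 0d bc as big → 0x69f10dbc
  opcode bits[31:26]=0x1a: cpi/RI
  rd: (w>>24)&0x3=0x1 → b
  imm: (w>>0)&0xffffff=0xf10dbc → #15797692
off 0x0c: read dc 40 00 00 as big → 0xdc400000
  opcode bits[31:26]=0x37: lsl/RR
  rd: (w>>24)&0x3=0x0 → a
  rs: (w>>22)&0x3=0x1 → b
off 0x10: read df c0 00 00 as big → 0xdfc00000
  opcode bits[31:26]=0x37: lsl/RR
  rd: (w>>24)&0x3=0x3 → d
  rs: (w>>22)&0x3=0x3 → d

not a; cpi b, #15797692; lsl a, b; lsl d, d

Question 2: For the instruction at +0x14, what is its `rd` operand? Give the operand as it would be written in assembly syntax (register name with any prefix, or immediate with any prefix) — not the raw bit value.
a

@+14  big-endian(64 00 00 00) = 0x64000000
  opcode bits[31:26]=0x19: pop/R
  rd@[25:24]=0x0 ⇒ a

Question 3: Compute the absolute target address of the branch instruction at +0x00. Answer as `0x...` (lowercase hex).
+0x00: 8f ff ff fc ⇒ word 0x8ffffffc (big)
  op=0x8ffffffc>>26=0x23 ⇒ bnz (J)
  [25:0] imm=67108860 (s26→-4) = #-4
  target = base 0x1bc4 + off 0x00 + 4 + imm -4 = 0x1bc4

0x1bc4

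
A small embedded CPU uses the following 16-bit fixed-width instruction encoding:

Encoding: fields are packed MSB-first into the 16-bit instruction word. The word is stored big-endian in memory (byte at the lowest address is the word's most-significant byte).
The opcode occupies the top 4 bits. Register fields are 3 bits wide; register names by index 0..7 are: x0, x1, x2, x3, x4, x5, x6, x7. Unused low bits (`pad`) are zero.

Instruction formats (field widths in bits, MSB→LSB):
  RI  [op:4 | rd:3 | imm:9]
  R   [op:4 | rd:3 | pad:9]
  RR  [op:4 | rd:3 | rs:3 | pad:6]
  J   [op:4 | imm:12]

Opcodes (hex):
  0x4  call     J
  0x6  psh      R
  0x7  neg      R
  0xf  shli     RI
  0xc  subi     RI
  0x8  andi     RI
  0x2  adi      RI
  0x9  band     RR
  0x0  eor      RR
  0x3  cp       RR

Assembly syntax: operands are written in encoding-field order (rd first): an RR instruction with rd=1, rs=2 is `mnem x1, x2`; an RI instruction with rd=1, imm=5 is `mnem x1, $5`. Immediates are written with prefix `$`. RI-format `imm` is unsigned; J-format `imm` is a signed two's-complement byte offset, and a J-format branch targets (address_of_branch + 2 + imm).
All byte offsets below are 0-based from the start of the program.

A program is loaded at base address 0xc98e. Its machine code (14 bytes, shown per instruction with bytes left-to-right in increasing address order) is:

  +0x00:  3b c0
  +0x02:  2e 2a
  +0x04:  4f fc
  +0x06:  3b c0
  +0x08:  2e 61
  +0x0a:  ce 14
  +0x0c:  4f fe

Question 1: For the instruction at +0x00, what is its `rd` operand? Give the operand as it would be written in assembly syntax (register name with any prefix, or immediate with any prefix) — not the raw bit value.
off 0x00: read 3b c0 as big → 0x3bc0
  top 4b → 0x3 → cp [RR]
  rd: (w>>9)&0x7=0x5 → x5
  rs: (w>>6)&0x7=0x7 → x7

x5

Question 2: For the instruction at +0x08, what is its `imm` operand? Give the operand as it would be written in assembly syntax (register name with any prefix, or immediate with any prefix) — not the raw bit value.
$97

off 0x08: read 2e 61 as big → 0x2e61
  top 4b → 0x2 → adi [RI]
  [11:9] rd=7 = x7
  [8:0] imm=97 = $97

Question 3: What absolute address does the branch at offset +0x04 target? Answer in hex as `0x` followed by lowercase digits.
0xc990

off 0x04: read 4f fc as big → 0x4ffc
  top 4b → 0x4 → call [J]
  imm: (w>>0)&0xfff=0xffc (s12→-4) → $-4
  target = base 0xc98e + off 0x04 + 2 + imm -4 = 0xc990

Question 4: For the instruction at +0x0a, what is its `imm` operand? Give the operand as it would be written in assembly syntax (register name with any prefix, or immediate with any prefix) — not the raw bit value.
$20

[0a] ce 14 → 0xce14
  opcode bits[15:12]=0xc: subi/RI
  rd@[11:9]=0x7 ⇒ x7
  imm@[8:0]=0x14 ⇒ $20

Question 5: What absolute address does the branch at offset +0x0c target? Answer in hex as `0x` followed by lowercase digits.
0xc99a

@+0c  big-endian(4f fe) = 0x4ffe
  opcode bits[15:12]=0x4: call/J
  [11:0] imm=4094 (s12→-2) = $-2
  target = base 0xc98e + off 0x0c + 2 + imm -2 = 0xc99a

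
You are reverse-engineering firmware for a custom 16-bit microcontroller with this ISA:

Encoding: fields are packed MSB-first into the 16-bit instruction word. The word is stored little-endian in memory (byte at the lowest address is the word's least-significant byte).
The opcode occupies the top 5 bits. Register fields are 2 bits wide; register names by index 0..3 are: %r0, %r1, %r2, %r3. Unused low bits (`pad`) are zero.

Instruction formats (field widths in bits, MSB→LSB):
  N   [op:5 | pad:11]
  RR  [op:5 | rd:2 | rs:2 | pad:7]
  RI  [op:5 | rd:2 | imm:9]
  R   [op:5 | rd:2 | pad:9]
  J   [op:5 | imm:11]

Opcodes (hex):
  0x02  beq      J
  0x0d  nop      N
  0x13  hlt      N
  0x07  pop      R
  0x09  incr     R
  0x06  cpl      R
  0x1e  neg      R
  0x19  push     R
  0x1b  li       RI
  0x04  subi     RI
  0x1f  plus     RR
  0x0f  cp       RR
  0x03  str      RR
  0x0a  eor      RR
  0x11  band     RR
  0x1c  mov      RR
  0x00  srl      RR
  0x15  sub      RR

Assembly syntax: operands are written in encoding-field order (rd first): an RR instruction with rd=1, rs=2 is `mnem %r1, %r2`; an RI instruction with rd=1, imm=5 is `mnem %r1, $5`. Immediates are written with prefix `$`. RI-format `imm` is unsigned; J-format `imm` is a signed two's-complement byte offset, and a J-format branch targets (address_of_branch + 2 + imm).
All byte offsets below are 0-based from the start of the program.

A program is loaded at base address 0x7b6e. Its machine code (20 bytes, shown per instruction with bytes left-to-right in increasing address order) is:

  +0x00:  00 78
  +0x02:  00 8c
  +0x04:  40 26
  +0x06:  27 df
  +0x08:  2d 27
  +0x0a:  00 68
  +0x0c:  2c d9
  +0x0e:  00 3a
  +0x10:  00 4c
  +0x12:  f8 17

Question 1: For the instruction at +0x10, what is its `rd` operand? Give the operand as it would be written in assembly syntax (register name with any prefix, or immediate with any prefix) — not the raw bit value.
off 0x10: read 00 4c as little → 0x4c00
  op=0x4c00>>11=0x9 ⇒ incr (R)
  [10:9] rd=2 = %r2

%r2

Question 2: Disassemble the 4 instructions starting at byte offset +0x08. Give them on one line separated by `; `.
off 0x08: read 2d 27 as little → 0x272d
  op=0x272d>>11=0x4 ⇒ subi (RI)
  rd: (w>>9)&0x3=0x3 → %r3
  imm: (w>>0)&0x1ff=0x12d → $301
off 0x0a: read 00 68 as little → 0x6800
  op=0x6800>>11=0xd ⇒ nop (N)
off 0x0c: read 2c d9 as little → 0xd92c
  op=0xd92c>>11=0x1b ⇒ li (RI)
  rd: (w>>9)&0x3=0x0 → %r0
  imm: (w>>0)&0x1ff=0x12c → $300
off 0x0e: read 00 3a as little → 0x3a00
  op=0x3a00>>11=0x7 ⇒ pop (R)
  rd: (w>>9)&0x3=0x1 → %r1

subi %r3, $301; nop; li %r0, $300; pop %r1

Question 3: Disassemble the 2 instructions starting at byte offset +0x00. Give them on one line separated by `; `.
@+00  little-endian(00 78) = 0x7800
  opcode bits[15:11]=0xf: cp/RR
  rd@[10:9]=0x0 ⇒ %r0
  rs@[8:7]=0x0 ⇒ %r0
@+02  little-endian(00 8c) = 0x8c00
  opcode bits[15:11]=0x11: band/RR
  rd@[10:9]=0x2 ⇒ %r2
  rs@[8:7]=0x0 ⇒ %r0

cp %r0, %r0; band %r2, %r0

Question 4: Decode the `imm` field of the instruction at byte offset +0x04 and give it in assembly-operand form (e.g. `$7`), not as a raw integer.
[04] 40 26 → 0x2640
  opcode bits[15:11]=0x4: subi/RI
  [10:9] rd=3 = %r3
  [8:0] imm=64 = $64

$64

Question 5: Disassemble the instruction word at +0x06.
li %r3, $295

@+06  little-endian(27 df) = 0xdf27
  opcode bits[15:11]=0x1b: li/RI
  rd: (w>>9)&0x3=0x3 → %r3
  imm: (w>>0)&0x1ff=0x127 → $295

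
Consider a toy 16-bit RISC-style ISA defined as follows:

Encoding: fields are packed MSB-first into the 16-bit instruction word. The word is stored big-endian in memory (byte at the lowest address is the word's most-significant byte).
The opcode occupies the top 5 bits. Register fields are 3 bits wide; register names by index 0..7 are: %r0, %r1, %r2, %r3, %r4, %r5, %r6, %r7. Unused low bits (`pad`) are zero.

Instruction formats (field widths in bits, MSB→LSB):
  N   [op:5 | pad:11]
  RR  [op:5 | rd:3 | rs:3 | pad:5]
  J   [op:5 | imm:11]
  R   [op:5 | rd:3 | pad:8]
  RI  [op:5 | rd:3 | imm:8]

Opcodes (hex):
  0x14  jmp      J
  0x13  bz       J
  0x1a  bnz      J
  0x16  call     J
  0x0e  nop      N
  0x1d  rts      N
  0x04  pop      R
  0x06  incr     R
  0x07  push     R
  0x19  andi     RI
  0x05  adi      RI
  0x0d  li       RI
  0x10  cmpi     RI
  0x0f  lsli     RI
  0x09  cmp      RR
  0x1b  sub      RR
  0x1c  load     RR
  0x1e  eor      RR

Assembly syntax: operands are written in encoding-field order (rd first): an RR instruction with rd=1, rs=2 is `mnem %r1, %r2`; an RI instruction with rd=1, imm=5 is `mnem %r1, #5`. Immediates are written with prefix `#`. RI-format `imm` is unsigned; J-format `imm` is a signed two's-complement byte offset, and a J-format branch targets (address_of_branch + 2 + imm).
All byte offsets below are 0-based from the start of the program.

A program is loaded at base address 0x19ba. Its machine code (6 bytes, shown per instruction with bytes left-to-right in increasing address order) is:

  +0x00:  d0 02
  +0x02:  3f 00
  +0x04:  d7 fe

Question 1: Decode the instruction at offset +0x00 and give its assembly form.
bnz #2

@+00  big-endian(d0 02) = 0xd002
  op=0xd002>>11=0x1a ⇒ bnz (J)
  imm: (w>>0)&0x7ff=0x2 → #2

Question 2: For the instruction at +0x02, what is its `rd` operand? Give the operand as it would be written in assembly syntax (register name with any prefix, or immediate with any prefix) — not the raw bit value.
off 0x02: read 3f 00 as big → 0x3f00
  top 5b → 0x7 → push [R]
  rd@[10:8]=0x7 ⇒ %r7

%r7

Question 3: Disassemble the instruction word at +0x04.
bnz #-2

@+04  big-endian(d7 fe) = 0xd7fe
  top 5b → 0x1a → bnz [J]
  imm@[10:0]=0x7fe (s11→-2) ⇒ #-2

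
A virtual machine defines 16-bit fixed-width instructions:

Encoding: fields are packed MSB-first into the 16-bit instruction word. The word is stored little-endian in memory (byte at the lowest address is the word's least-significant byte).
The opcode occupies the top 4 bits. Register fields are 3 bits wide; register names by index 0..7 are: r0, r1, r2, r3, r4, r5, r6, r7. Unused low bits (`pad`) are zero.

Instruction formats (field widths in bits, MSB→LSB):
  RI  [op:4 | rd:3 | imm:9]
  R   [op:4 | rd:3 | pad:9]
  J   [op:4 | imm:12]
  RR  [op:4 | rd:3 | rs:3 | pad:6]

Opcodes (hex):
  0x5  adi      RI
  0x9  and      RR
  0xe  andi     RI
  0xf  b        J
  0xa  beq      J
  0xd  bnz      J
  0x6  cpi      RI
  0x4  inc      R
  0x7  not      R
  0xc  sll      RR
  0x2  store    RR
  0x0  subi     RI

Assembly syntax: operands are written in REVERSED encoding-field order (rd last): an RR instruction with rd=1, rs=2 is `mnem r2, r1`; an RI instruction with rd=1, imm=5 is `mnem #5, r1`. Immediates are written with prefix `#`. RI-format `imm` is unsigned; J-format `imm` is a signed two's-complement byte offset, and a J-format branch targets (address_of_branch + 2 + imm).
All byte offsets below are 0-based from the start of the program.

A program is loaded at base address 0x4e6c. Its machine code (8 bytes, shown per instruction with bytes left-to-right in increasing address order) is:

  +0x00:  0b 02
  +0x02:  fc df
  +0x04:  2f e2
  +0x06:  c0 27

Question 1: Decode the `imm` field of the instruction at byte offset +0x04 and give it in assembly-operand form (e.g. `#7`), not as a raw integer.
+0x04: 2f e2 ⇒ word 0xe22f (little)
  top 4b → 0xe → andi [RI]
  rd: (w>>9)&0x7=0x1 → r1
  imm: (w>>0)&0x1ff=0x2f → #47

#47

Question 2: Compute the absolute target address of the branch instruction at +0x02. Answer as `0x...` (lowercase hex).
off 0x02: read fc df as little → 0xdffc
  op=0xdffc>>12=0xd ⇒ bnz (J)
  imm: (w>>0)&0xfff=0xffc (s12→-4) → #-4
  target = base 0x4e6c + off 0x02 + 2 + imm -4 = 0x4e6c

0x4e6c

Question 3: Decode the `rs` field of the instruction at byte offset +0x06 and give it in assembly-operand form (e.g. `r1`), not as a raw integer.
[06] c0 27 → 0x27c0
  op=0x27c0>>12=0x2 ⇒ store (RR)
  rd@[11:9]=0x3 ⇒ r3
  rs@[8:6]=0x7 ⇒ r7

r7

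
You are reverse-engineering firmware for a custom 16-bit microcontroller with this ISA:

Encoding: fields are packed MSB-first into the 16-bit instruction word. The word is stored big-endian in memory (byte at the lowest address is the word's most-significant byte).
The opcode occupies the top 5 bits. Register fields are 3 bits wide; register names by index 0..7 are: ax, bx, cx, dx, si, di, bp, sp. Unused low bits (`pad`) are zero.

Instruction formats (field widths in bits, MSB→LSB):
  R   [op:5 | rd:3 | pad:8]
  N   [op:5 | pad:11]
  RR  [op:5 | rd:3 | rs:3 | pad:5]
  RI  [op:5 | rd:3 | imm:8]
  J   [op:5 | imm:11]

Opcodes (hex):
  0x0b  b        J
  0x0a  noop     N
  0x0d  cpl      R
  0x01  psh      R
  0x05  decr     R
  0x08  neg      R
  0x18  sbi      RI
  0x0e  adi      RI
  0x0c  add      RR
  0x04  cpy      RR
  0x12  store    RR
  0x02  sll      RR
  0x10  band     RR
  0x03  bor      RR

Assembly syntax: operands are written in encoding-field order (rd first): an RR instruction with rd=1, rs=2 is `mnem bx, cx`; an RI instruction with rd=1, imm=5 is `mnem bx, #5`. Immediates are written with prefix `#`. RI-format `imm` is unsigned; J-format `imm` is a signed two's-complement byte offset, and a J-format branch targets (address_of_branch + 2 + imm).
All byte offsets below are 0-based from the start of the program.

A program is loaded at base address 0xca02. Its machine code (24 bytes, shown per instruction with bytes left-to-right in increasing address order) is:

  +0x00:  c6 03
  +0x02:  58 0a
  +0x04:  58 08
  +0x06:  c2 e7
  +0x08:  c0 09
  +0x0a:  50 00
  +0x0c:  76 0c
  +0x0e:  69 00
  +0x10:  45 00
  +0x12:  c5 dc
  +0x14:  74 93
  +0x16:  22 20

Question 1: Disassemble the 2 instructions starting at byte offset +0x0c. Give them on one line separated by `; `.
adi bp, #12; cpl bx

+0x0c: 76 0c ⇒ word 0x760c (big)
  op=0x760c>>11=0xe ⇒ adi (RI)
  [10:8] rd=6 = bp
  [7:0] imm=12 = #12
+0x0e: 69 00 ⇒ word 0x6900 (big)
  op=0x6900>>11=0xd ⇒ cpl (R)
  [10:8] rd=1 = bx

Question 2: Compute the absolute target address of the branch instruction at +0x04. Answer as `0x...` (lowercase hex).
0xca10

+0x04: 58 08 ⇒ word 0x5808 (big)
  top 5b → 0xb → b [J]
  [10:0] imm=8 = #8
  target = base 0xca02 + off 0x04 + 2 + imm 8 = 0xca10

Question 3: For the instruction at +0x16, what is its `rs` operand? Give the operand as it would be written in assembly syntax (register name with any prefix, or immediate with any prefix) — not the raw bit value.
bx

[16] 22 20 → 0x2220
  opcode bits[15:11]=0x4: cpy/RR
  rd: (w>>8)&0x7=0x2 → cx
  rs: (w>>5)&0x7=0x1 → bx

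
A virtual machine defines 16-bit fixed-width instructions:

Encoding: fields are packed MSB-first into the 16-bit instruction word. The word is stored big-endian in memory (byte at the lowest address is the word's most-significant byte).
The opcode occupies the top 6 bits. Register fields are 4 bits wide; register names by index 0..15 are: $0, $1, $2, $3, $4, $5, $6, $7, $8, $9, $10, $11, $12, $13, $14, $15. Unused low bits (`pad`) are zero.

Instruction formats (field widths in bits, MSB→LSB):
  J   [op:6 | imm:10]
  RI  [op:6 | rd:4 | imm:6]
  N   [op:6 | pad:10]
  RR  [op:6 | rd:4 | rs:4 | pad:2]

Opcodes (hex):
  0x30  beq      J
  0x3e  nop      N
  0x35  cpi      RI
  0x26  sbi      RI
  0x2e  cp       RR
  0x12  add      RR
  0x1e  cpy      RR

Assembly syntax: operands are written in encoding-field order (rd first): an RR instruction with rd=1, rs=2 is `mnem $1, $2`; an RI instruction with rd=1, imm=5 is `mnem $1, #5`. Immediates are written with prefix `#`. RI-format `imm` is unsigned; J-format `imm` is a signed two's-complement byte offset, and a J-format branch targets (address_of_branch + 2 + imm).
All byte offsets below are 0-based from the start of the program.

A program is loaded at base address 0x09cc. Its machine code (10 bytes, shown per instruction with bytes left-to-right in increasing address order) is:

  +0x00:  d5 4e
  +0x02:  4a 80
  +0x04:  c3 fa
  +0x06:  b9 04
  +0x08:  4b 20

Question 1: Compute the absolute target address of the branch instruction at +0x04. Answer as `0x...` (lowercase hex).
0x09cc

[04] c3 fa → 0xc3fa
  top 6b → 0x30 → beq [J]
  [9:0] imm=1018 (s10→-6) = #-6
  target = base 0x09cc + off 0x04 + 2 + imm -6 = 0x09cc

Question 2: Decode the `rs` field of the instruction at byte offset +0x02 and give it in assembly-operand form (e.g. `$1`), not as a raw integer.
$0

@+02  big-endian(4a 80) = 0x4a80
  opcode bits[15:10]=0x12: add/RR
  rd: (w>>6)&0xf=0xa → $10
  rs: (w>>2)&0xf=0x0 → $0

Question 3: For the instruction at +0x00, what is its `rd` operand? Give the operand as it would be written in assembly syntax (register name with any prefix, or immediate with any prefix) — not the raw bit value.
[00] d5 4e → 0xd54e
  op=0xd54e>>10=0x35 ⇒ cpi (RI)
  rd: (w>>6)&0xf=0x5 → $5
  imm: (w>>0)&0x3f=0xe → #14

$5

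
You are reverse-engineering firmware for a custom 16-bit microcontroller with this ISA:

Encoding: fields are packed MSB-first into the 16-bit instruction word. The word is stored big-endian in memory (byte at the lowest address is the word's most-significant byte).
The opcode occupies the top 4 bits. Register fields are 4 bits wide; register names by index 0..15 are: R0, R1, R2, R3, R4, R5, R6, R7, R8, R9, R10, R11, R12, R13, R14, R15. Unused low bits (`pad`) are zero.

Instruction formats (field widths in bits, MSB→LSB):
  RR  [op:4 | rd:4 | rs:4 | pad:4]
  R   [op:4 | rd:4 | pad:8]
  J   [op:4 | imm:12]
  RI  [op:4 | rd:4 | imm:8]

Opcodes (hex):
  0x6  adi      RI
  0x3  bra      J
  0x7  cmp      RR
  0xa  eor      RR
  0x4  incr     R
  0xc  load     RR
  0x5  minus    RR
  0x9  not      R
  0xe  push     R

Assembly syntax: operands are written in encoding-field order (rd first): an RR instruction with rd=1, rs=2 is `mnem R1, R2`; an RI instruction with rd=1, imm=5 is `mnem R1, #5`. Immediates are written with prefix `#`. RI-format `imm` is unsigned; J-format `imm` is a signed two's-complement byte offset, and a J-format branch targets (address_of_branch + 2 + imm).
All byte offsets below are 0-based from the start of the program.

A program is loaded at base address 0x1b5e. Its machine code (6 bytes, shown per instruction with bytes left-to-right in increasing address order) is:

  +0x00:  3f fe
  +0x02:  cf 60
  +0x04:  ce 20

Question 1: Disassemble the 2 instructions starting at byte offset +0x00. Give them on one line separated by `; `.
[00] 3f fe → 0x3ffe
  top 4b → 0x3 → bra [J]
  [11:0] imm=4094 (s12→-2) = #-2
[02] cf 60 → 0xcf60
  top 4b → 0xc → load [RR]
  [11:8] rd=15 = R15
  [7:4] rs=6 = R6

bra #-2; load R15, R6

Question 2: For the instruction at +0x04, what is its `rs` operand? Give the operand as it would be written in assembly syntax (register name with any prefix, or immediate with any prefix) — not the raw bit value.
R2

@+04  big-endian(ce 20) = 0xce20
  top 4b → 0xc → load [RR]
  rd: (w>>8)&0xf=0xe → R14
  rs: (w>>4)&0xf=0x2 → R2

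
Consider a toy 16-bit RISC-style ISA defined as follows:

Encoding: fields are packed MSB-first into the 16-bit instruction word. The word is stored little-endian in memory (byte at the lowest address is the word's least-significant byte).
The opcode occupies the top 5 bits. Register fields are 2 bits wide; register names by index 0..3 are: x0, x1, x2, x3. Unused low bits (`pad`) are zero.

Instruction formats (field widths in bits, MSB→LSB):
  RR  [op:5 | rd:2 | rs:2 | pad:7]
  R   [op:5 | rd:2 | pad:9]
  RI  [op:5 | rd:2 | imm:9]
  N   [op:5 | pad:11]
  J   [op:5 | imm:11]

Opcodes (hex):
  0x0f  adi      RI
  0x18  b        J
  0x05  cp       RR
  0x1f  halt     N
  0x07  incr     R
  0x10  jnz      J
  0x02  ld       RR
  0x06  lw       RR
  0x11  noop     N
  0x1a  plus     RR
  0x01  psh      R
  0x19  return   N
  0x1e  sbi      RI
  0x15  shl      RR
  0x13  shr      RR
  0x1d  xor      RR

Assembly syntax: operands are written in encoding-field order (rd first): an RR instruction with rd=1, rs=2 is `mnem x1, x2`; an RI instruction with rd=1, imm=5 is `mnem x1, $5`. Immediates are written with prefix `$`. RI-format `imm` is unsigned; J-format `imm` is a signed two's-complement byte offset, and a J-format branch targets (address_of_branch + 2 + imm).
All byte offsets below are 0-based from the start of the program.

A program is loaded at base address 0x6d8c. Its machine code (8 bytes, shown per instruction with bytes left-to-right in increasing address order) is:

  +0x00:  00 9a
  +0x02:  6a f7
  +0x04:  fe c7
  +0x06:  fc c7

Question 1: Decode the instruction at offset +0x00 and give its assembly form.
[00] 00 9a → 0x9a00
  op=0x9a00>>11=0x13 ⇒ shr (RR)
  rd: (w>>9)&0x3=0x1 → x1
  rs: (w>>7)&0x3=0x0 → x0

shr x1, x0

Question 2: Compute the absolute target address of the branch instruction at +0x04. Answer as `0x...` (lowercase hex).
+0x04: fe c7 ⇒ word 0xc7fe (little)
  top 5b → 0x18 → b [J]
  imm: (w>>0)&0x7ff=0x7fe (s11→-2) → $-2
  target = base 0x6d8c + off 0x04 + 2 + imm -2 = 0x6d90

0x6d90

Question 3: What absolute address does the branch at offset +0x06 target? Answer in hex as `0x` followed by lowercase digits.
0x6d90

[06] fc c7 → 0xc7fc
  opcode bits[15:11]=0x18: b/J
  imm@[10:0]=0x7fc (s11→-4) ⇒ $-4
  target = base 0x6d8c + off 0x06 + 2 + imm -4 = 0x6d90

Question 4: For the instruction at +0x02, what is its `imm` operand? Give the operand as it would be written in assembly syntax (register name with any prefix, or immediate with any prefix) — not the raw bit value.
$362

[02] 6a f7 → 0xf76a
  top 5b → 0x1e → sbi [RI]
  rd: (w>>9)&0x3=0x3 → x3
  imm: (w>>0)&0x1ff=0x16a → $362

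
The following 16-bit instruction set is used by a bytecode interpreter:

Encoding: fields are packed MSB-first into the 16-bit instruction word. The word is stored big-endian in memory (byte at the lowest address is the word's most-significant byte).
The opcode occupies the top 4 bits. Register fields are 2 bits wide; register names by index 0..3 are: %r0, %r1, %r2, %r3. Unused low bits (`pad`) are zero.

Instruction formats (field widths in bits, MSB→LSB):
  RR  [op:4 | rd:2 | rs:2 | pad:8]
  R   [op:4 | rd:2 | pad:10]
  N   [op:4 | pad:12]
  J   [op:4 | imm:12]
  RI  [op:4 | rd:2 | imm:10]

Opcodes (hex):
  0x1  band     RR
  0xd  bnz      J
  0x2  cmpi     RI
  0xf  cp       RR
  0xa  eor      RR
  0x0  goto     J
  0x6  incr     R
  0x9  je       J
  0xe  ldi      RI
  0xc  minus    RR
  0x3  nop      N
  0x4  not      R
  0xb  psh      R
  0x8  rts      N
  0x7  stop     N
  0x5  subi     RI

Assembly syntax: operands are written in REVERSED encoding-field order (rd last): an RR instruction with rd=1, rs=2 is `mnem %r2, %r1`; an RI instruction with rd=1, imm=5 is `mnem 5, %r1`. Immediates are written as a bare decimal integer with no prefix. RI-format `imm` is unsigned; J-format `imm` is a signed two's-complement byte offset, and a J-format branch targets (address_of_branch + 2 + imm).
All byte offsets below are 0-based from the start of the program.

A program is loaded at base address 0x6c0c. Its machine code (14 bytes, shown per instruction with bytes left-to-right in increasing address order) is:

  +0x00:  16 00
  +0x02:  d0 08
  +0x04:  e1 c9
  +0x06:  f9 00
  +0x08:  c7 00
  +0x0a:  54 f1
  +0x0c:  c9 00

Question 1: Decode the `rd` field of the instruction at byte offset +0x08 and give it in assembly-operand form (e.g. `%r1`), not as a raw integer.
%r1

[08] c7 00 → 0xc700
  opcode bits[15:12]=0xc: minus/RR
  rd: (w>>10)&0x3=0x1 → %r1
  rs: (w>>8)&0x3=0x3 → %r3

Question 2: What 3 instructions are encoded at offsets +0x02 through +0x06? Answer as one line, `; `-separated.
bnz 8; ldi 457, %r0; cp %r1, %r2

+0x02: d0 08 ⇒ word 0xd008 (big)
  opcode bits[15:12]=0xd: bnz/J
  [11:0] imm=8 = 8
+0x04: e1 c9 ⇒ word 0xe1c9 (big)
  opcode bits[15:12]=0xe: ldi/RI
  [11:10] rd=0 = %r0
  [9:0] imm=457 = 457
+0x06: f9 00 ⇒ word 0xf900 (big)
  opcode bits[15:12]=0xf: cp/RR
  [11:10] rd=2 = %r2
  [9:8] rs=1 = %r1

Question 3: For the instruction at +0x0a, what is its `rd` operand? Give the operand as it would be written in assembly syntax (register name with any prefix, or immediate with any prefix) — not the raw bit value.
%r1

@+0a  big-endian(54 f1) = 0x54f1
  top 4b → 0x5 → subi [RI]
  rd: (w>>10)&0x3=0x1 → %r1
  imm: (w>>0)&0x3ff=0xf1 → 241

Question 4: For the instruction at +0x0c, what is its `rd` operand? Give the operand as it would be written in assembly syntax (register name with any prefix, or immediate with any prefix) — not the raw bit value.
%r2

@+0c  big-endian(c9 00) = 0xc900
  op=0xc900>>12=0xc ⇒ minus (RR)
  rd: (w>>10)&0x3=0x2 → %r2
  rs: (w>>8)&0x3=0x1 → %r1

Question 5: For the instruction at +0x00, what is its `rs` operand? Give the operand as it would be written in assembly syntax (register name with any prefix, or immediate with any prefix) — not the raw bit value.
@+00  big-endian(16 00) = 0x1600
  op=0x1600>>12=0x1 ⇒ band (RR)
  rd@[11:10]=0x1 ⇒ %r1
  rs@[9:8]=0x2 ⇒ %r2

%r2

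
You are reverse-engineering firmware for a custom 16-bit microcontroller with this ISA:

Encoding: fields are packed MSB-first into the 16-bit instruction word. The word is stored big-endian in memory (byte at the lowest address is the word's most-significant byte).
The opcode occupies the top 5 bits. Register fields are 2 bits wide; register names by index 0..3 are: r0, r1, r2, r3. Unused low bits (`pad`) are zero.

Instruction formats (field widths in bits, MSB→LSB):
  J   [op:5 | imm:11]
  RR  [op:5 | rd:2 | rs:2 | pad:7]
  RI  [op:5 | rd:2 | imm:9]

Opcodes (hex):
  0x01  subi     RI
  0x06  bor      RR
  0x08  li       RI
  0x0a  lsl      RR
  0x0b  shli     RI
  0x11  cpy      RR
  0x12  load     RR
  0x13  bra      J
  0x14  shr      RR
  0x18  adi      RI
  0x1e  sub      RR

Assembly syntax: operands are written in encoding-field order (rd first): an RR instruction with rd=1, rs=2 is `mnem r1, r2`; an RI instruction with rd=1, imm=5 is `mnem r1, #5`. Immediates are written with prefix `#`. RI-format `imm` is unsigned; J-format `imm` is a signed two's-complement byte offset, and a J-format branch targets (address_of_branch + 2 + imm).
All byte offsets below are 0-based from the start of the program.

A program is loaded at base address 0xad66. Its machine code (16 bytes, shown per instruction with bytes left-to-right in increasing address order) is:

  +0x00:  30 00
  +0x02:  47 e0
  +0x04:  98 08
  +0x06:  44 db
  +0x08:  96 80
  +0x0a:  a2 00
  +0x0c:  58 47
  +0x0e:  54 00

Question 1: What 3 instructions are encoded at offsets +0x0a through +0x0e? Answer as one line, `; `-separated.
+0x0a: a2 00 ⇒ word 0xa200 (big)
  op=0xa200>>11=0x14 ⇒ shr (RR)
  rd@[10:9]=0x1 ⇒ r1
  rs@[8:7]=0x0 ⇒ r0
+0x0c: 58 47 ⇒ word 0x5847 (big)
  op=0x5847>>11=0xb ⇒ shli (RI)
  rd@[10:9]=0x0 ⇒ r0
  imm@[8:0]=0x47 ⇒ #71
+0x0e: 54 00 ⇒ word 0x5400 (big)
  op=0x5400>>11=0xa ⇒ lsl (RR)
  rd@[10:9]=0x2 ⇒ r2
  rs@[8:7]=0x0 ⇒ r0

shr r1, r0; shli r0, #71; lsl r2, r0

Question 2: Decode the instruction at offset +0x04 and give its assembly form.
bra #8

off 0x04: read 98 08 as big → 0x9808
  opcode bits[15:11]=0x13: bra/J
  [10:0] imm=8 = #8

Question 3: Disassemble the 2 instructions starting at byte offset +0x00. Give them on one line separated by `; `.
bor r0, r0; li r3, #480

[00] 30 00 → 0x3000
  op=0x3000>>11=0x6 ⇒ bor (RR)
  [10:9] rd=0 = r0
  [8:7] rs=0 = r0
[02] 47 e0 → 0x47e0
  op=0x47e0>>11=0x8 ⇒ li (RI)
  [10:9] rd=3 = r3
  [8:0] imm=480 = #480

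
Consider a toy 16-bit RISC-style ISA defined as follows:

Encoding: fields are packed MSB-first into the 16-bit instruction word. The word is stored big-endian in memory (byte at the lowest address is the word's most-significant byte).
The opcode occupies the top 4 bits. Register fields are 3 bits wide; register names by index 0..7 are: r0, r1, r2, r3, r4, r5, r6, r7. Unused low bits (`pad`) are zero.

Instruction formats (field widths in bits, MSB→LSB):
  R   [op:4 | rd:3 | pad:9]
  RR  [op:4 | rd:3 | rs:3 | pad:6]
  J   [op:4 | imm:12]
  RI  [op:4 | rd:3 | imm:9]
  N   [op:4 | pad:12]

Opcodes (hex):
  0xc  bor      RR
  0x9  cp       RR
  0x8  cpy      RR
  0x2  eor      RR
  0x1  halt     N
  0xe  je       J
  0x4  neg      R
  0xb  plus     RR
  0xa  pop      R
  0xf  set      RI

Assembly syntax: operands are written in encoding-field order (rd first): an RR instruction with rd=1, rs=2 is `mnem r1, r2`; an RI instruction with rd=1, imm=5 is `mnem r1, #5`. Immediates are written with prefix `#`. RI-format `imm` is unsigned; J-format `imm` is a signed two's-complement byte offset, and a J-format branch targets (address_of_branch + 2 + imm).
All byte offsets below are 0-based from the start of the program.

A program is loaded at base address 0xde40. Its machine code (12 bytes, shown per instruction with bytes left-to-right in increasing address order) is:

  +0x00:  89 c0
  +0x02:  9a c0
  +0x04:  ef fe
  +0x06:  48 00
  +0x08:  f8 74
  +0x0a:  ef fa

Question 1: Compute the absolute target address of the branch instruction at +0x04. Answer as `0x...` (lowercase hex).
0xde44

@+04  big-endian(ef fe) = 0xeffe
  op=0xeffe>>12=0xe ⇒ je (J)
  imm@[11:0]=0xffe (s12→-2) ⇒ #-2
  target = base 0xde40 + off 0x04 + 2 + imm -2 = 0xde44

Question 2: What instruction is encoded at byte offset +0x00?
cpy r4, r7

+0x00: 89 c0 ⇒ word 0x89c0 (big)
  op=0x89c0>>12=0x8 ⇒ cpy (RR)
  rd: (w>>9)&0x7=0x4 → r4
  rs: (w>>6)&0x7=0x7 → r7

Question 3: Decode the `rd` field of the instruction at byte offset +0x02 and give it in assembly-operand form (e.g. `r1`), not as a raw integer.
r5

[02] 9a c0 → 0x9ac0
  opcode bits[15:12]=0x9: cp/RR
  rd@[11:9]=0x5 ⇒ r5
  rs@[8:6]=0x3 ⇒ r3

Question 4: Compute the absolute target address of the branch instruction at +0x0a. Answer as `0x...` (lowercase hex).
[0a] ef fa → 0xeffa
  opcode bits[15:12]=0xe: je/J
  imm@[11:0]=0xffa (s12→-6) ⇒ #-6
  target = base 0xde40 + off 0x0a + 2 + imm -6 = 0xde46

0xde46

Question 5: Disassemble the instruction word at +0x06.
neg r4

@+06  big-endian(48 00) = 0x4800
  op=0x4800>>12=0x4 ⇒ neg (R)
  rd@[11:9]=0x4 ⇒ r4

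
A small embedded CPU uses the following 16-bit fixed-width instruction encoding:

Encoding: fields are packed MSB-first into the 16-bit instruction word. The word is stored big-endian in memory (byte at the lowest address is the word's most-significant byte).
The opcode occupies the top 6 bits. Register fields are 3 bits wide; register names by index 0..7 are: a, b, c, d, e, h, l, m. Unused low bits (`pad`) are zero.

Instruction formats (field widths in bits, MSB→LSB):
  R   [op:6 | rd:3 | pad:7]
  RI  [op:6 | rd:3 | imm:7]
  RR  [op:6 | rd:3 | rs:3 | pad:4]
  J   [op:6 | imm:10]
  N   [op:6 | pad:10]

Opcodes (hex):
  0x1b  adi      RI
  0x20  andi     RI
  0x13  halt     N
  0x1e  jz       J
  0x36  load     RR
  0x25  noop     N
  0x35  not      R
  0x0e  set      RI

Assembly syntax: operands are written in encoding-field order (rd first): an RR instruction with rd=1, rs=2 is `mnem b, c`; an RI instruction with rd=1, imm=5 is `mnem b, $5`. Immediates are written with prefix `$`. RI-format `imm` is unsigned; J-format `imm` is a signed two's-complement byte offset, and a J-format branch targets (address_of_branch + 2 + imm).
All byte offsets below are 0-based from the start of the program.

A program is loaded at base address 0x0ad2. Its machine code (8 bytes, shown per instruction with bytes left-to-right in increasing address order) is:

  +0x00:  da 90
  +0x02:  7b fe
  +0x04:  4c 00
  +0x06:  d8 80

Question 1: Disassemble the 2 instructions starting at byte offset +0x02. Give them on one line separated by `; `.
jz $-2; halt

+0x02: 7b fe ⇒ word 0x7bfe (big)
  top 6b → 0x1e → jz [J]
  imm: (w>>0)&0x3ff=0x3fe (s10→-2) → $-2
+0x04: 4c 00 ⇒ word 0x4c00 (big)
  top 6b → 0x13 → halt [N]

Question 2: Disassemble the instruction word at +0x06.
load b, a

+0x06: d8 80 ⇒ word 0xd880 (big)
  top 6b → 0x36 → load [RR]
  rd: (w>>7)&0x7=0x1 → b
  rs: (w>>4)&0x7=0x0 → a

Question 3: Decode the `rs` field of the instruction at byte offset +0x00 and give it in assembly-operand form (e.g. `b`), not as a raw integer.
+0x00: da 90 ⇒ word 0xda90 (big)
  top 6b → 0x36 → load [RR]
  [9:7] rd=5 = h
  [6:4] rs=1 = b

b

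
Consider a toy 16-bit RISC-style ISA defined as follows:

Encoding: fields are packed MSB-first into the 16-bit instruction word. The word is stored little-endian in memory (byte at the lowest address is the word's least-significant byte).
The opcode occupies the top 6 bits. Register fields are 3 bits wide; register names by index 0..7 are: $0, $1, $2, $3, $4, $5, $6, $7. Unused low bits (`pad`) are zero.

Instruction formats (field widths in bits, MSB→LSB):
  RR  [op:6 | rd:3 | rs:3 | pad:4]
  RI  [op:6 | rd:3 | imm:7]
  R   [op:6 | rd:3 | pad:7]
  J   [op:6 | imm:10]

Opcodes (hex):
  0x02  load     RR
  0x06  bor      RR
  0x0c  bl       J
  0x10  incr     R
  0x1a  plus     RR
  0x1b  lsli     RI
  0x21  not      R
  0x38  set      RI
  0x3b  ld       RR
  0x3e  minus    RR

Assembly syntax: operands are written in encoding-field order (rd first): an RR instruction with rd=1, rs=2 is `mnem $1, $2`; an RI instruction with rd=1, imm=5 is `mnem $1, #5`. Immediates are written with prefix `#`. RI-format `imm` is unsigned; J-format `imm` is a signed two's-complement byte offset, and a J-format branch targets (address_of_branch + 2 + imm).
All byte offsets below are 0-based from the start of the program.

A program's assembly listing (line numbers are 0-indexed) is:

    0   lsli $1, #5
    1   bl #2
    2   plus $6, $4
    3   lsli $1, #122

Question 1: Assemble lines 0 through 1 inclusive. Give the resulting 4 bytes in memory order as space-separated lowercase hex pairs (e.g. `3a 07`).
L0: lsli op=0x1b:6|rd=1:3|imm=5:7 ⇒ 0x6c85 ⇒ little 85 6c
L1: bl op=0xc:6|imm=2:10 ⇒ 0x3002 ⇒ little 02 30

85 6c 02 30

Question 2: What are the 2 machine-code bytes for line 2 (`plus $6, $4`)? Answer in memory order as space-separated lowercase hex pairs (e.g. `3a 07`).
2. plus fields op=0x1a:6|rd=6:3|rs=4:3|pad=0:4 → word 6b40h → 40 6b

40 6b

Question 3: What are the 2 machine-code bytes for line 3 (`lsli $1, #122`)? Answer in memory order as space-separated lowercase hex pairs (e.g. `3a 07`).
3. lsli fields op=0x1b:6|rd=1:3|imm=122:7 → word 6cfah → fa 6c

fa 6c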